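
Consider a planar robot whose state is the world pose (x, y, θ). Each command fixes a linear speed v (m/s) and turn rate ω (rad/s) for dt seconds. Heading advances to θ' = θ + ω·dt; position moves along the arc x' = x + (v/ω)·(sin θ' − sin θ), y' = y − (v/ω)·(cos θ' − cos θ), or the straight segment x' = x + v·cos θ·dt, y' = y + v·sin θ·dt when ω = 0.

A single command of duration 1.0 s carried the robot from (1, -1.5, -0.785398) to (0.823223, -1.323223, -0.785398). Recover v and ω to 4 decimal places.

Δθ = -0.785398 − -0.785398 = 0.000000
ω = Δθ/dt = 0.000000/1.0 = 0.0000
ω = 0 → v = (Δx·cos θ + Δy·sin θ)/dt = -0.2500

v = -0.2500, ω = 0.0000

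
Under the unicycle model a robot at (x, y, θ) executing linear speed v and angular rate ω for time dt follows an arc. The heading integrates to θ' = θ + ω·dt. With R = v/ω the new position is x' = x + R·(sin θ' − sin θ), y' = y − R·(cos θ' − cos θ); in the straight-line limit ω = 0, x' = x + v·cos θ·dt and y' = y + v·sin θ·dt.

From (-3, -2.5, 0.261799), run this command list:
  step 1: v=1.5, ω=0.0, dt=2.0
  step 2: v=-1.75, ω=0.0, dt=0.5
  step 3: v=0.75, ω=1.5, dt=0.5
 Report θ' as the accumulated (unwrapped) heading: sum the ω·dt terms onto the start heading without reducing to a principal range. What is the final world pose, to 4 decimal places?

step 1: θ'=0.2618 (straight) → pose (-0.1022, -1.7235, 0.2618)
step 2: θ'=0.2618 (straight) → pose (-0.9474, -1.9500, 0.2618)
step 3: θ'=1.0118 (R=0.5000) → pose (-0.6529, -1.7322, 1.0118)

(-0.6529, -1.7322, 1.0118)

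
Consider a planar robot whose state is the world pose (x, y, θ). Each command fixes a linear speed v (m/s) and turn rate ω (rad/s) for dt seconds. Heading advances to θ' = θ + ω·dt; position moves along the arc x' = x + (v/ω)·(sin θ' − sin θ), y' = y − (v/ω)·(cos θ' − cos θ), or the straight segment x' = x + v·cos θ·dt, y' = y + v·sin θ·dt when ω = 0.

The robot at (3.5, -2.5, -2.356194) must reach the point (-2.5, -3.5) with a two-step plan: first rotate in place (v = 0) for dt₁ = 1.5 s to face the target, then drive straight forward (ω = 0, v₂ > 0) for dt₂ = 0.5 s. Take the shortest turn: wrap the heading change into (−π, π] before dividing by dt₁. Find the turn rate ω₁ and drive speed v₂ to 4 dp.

ω₁ = -0.4135, v₂ = 12.1655

heading to target = atan2(-3.5−-2.5, -2.5−3.5) = -2.9764
Δθ = wrap(-2.9764 − -2.3562) = -0.6202; ω₁ = Δθ/dt₁ = -0.4135
distance = √((-2.5−3.5)² + (-3.5−-2.5)²) = 6.0828; v₂ = distance/dt₂ = 12.1655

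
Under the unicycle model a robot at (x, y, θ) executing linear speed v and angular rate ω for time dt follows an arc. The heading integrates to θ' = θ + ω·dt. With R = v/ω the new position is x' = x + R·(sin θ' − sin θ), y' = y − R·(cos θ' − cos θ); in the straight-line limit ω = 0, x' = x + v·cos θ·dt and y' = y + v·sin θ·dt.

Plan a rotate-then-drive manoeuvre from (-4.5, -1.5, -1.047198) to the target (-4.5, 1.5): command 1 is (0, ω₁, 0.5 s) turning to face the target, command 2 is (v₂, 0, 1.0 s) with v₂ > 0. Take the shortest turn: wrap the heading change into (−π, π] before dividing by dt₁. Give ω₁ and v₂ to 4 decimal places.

heading to target = atan2(1.5−-1.5, -4.5−-4.5) = 1.5708
Δθ = wrap(1.5708 − -1.0472) = 2.6180; ω₁ = Δθ/dt₁ = 5.2360
distance = √((-4.5−-4.5)² + (1.5−-1.5)²) = 3.0000; v₂ = distance/dt₂ = 3.0000

ω₁ = 5.2360, v₂ = 3.0000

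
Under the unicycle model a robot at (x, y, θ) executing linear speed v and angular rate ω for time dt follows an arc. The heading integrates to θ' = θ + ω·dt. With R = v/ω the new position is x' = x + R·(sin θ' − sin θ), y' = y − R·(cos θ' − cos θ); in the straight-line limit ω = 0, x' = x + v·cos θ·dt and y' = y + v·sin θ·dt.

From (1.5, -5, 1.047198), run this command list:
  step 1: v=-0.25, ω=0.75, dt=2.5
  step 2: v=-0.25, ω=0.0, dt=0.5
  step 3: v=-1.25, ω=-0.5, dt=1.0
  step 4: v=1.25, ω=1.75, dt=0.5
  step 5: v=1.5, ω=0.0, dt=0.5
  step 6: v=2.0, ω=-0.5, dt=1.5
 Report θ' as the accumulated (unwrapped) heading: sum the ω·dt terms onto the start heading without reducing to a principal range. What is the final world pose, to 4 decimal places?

(-1.2409, -5.3889, 2.5472)

step 1: θ'=2.9222 (R=-0.3333) → pose (1.7161, -5.4920, 2.9222)
step 2: θ'=2.9222 (straight) → pose (1.8381, -5.5192, 2.9222)
step 3: θ'=2.4222 (R=2.5000) → pose (2.9414, -6.0788, 2.4222)
step 4: θ'=3.2972 (R=0.7143) → pose (2.3600, -5.9104, 3.2972)
step 5: θ'=3.2972 (straight) → pose (1.6191, -6.0266, 3.2972)
step 6: θ'=2.5472 (R=-4.0000) → pose (-1.2409, -5.3889, 2.5472)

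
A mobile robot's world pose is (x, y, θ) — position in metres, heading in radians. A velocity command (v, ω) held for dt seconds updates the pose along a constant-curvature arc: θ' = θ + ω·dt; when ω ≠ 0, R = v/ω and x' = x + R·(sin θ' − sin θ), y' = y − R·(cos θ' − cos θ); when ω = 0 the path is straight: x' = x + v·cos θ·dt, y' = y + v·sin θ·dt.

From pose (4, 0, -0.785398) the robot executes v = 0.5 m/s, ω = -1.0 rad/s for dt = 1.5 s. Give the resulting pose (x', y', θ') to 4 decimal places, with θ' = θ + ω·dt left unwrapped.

θ' = -0.7854 + -1.0·1.5 = -2.2854
R = v/ω = 0.5/-1.0 = -0.5000
x' = 4 + -0.5000·(sin -2.2854 − sin -0.7854) = 4.0241
y' = 0 − -0.5000·(cos -2.2854 − cos -0.7854) = -0.6812

(4.0241, -0.6812, -2.2854)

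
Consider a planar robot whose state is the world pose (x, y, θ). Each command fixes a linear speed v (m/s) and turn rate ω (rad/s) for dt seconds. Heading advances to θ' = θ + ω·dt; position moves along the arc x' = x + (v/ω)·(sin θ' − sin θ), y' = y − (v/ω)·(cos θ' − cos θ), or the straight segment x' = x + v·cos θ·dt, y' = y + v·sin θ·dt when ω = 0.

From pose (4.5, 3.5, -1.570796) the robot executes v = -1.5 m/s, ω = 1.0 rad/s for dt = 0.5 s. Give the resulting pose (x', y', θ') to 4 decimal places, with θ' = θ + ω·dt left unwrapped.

(4.3164, 4.2191, -1.0708)

θ' = -1.5708 + 1.0·0.5 = -1.0708
R = v/ω = -1.5/1.0 = -1.5000
x' = 4.5 + -1.5000·(sin -1.0708 − sin -1.5708) = 4.3164
y' = 3.5 − -1.5000·(cos -1.0708 − cos -1.5708) = 4.2191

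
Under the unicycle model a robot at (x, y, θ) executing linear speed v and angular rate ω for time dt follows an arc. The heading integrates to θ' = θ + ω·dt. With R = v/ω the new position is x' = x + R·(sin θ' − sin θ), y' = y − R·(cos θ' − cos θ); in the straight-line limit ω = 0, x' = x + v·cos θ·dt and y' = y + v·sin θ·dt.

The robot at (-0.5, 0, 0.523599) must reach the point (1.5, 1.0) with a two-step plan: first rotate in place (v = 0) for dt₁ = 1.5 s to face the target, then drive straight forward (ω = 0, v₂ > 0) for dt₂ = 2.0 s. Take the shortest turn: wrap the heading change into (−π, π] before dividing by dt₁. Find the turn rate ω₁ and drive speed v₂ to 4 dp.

ω₁ = -0.0400, v₂ = 1.1180

heading to target = atan2(1−0, 1.5−-0.5) = 0.4636
Δθ = wrap(0.4636 − 0.5236) = -0.0600; ω₁ = Δθ/dt₁ = -0.0400
distance = √((1.5−-0.5)² + (1−0)²) = 2.2361; v₂ = distance/dt₂ = 1.1180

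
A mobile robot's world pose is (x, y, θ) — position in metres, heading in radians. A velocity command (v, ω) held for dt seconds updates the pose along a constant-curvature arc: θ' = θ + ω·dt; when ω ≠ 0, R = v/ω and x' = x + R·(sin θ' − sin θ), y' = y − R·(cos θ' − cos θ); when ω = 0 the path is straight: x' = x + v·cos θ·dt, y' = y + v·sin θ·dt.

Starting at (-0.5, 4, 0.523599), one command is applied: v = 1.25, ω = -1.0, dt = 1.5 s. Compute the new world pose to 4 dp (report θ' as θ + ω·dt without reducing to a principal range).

(1.1606, 3.6175, -0.9764)

θ' = 0.5236 + -1.0·1.5 = -0.9764
R = v/ω = 1.25/-1.0 = -1.2500
x' = -0.5 + -1.2500·(sin -0.9764 − sin 0.5236) = 1.1606
y' = 4 − -1.2500·(cos -0.9764 − cos 0.5236) = 3.6175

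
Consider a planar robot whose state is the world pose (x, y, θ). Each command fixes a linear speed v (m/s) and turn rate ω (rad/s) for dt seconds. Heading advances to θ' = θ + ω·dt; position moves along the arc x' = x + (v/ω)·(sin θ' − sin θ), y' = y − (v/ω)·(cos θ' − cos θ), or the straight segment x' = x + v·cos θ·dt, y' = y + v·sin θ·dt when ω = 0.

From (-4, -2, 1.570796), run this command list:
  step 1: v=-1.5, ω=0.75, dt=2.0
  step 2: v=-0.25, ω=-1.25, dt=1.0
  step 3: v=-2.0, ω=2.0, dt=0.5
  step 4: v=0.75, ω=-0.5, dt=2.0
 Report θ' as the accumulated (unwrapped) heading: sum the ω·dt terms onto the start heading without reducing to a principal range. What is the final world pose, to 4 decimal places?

(-2.2886, -3.7942, 1.8208)

step 1: θ'=3.0708 (R=-2.0000) → pose (-2.1415, -3.9950, 3.0708)
step 2: θ'=1.8208 (R=0.2000) → pose (-1.9618, -4.1450, 1.8208)
step 3: θ'=2.8208 (R=-1.0000) → pose (-1.3083, -4.8466, 2.8208)
step 4: θ'=1.8208 (R=-1.5000) → pose (-2.2886, -3.7942, 1.8208)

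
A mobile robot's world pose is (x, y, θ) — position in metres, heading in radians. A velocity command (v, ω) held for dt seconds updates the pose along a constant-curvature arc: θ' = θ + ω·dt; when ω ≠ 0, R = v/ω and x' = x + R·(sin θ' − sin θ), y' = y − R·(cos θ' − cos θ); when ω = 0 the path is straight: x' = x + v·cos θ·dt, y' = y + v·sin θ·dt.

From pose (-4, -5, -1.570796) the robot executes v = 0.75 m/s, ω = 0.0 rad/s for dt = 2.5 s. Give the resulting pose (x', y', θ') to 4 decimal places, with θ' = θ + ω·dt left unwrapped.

(-4.0000, -6.8750, -1.5708)

θ' = -1.5708 + 0.0·2.5 = -1.5708
ω = 0 → straight: x' = -4 + 0.75·cos(-1.5708)·2.5 = -4.0000
y' = -5 + 0.75·sin(-1.5708)·2.5 = -6.8750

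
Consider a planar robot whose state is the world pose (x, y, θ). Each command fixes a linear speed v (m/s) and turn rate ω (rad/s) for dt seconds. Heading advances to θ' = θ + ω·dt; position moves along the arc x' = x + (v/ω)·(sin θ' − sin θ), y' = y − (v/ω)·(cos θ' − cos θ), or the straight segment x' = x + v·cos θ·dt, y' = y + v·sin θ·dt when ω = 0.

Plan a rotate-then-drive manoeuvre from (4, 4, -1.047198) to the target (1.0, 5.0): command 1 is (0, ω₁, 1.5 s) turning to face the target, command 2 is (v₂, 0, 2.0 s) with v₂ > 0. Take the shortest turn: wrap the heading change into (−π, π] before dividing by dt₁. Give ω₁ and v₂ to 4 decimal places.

ω₁ = -1.6108, v₂ = 1.5811

heading to target = atan2(5−4, 1−4) = 2.8198
Δθ = wrap(2.8198 − -1.0472) = -2.4161; ω₁ = Δθ/dt₁ = -1.6108
distance = √((1−4)² + (5−4)²) = 3.1623; v₂ = distance/dt₂ = 1.5811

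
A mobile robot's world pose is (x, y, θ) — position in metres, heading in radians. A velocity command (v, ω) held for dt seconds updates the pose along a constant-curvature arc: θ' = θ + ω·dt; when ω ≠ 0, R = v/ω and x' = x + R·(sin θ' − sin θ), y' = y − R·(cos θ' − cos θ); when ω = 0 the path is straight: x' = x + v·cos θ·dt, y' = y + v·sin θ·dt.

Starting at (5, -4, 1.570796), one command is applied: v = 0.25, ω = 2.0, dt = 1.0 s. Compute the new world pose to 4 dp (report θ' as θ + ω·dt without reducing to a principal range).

(4.8230, -3.8863, 3.5708)

θ' = 1.5708 + 2.0·1.0 = 3.5708
R = v/ω = 0.25/2.0 = 0.1250
x' = 5 + 0.1250·(sin 3.5708 − sin 1.5708) = 4.8230
y' = -4 − 0.1250·(cos 3.5708 − cos 1.5708) = -3.8863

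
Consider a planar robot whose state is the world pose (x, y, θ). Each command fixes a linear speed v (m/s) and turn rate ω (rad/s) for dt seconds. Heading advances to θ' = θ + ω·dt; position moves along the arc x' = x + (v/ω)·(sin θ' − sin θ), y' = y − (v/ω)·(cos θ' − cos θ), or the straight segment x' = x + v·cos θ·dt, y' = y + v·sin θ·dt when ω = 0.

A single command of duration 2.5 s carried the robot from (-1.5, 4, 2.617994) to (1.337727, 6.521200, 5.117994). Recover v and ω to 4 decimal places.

Δθ = 5.117994 − 2.617994 = 2.500000
ω = Δθ/dt = 2.500000/2.5 = 1.0000
R = Δx/(sin θ' − sin θ) = -2.0000
v = R·ω = -2.0000·1.0000 = -2.0000

v = -2.0000, ω = 1.0000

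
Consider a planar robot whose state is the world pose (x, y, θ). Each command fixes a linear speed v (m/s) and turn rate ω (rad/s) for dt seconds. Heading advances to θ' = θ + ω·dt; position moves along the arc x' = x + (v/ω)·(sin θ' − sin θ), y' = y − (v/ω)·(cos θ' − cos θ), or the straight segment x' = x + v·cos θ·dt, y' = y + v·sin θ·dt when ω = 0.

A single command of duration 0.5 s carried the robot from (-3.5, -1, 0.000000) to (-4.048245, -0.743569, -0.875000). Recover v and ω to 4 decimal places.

Δθ = -0.875000 − 0.000000 = -0.875000
ω = Δθ/dt = -0.875000/0.5 = -1.7500
R = Δx/(sin θ' − sin θ) = 0.7143
v = R·ω = 0.7143·-1.7500 = -1.2500

v = -1.2500, ω = -1.7500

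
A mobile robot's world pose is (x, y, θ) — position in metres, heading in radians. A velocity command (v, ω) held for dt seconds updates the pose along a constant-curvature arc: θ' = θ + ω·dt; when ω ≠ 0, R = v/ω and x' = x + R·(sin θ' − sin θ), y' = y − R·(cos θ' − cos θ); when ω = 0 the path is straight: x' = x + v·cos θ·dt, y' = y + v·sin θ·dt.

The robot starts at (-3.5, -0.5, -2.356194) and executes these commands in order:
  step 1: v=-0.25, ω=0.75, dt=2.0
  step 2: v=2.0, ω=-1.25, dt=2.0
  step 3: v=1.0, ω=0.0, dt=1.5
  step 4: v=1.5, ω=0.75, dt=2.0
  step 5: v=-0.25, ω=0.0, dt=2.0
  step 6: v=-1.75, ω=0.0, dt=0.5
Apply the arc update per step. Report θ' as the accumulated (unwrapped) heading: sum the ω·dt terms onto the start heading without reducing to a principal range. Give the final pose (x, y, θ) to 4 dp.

(-8.4567, -2.4099, -1.8562)

step 1: θ'=-0.8562 (R=-0.3333) → pose (-3.4839, -0.0459, -0.8562)
step 2: θ'=-3.3562 (R=-1.6000) → pose (-5.0332, -2.6577, -3.3562)
step 3: θ'=-3.3562 (straight) → pose (-6.4988, -2.3382, -3.3562)
step 4: θ'=-1.8562 (R=2.0000) → pose (-8.8438, -3.7293, -1.8562)
step 5: θ'=-1.8562 (straight) → pose (-8.7031, -3.2495, -1.8562)
step 6: θ'=-1.8562 (straight) → pose (-8.4567, -2.4099, -1.8562)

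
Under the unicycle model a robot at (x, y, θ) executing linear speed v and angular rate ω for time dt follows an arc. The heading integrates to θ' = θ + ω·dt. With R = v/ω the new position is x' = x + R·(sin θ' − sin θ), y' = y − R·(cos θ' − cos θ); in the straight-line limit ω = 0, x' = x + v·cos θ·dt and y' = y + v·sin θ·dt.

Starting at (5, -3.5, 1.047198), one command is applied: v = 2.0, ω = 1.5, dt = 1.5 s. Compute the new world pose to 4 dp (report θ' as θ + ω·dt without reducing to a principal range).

θ' = 1.0472 + 1.5·1.5 = 3.2972
R = v/ω = 2.0/1.5 = 1.3333
x' = 5 + 1.3333·(sin 3.2972 − sin 1.0472) = 3.6387
y' = -3.5 − 1.3333·(cos 3.2972 − cos 1.0472) = -1.5161

(3.6387, -1.5161, 3.2972)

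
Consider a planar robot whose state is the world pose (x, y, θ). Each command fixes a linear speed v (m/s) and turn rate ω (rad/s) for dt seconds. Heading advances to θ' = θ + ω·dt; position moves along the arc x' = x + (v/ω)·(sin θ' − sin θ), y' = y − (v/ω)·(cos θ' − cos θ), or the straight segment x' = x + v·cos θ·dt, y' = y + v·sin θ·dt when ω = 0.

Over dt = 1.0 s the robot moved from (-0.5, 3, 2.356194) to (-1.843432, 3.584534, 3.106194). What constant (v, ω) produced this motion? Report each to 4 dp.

v = 1.5000, ω = 0.7500

Δθ = 3.106194 − 2.356194 = 0.750000
ω = Δθ/dt = 0.750000/1.0 = 0.7500
R = Δx/(sin θ' − sin θ) = 2.0000
v = R·ω = 2.0000·0.7500 = 1.5000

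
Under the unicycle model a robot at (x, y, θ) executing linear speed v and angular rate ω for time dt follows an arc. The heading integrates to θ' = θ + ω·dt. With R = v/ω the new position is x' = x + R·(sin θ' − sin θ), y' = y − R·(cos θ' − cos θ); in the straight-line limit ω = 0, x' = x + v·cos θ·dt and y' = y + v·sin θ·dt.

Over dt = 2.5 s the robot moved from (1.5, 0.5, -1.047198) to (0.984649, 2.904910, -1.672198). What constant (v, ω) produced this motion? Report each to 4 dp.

v = -1.0000, ω = -0.2500

Δθ = -1.672198 − -1.047198 = -0.625000
ω = Δθ/dt = -0.625000/2.5 = -0.2500
R = −Δy/(cos θ' − cos θ) = 4.0000
v = R·ω = 4.0000·-0.2500 = -1.0000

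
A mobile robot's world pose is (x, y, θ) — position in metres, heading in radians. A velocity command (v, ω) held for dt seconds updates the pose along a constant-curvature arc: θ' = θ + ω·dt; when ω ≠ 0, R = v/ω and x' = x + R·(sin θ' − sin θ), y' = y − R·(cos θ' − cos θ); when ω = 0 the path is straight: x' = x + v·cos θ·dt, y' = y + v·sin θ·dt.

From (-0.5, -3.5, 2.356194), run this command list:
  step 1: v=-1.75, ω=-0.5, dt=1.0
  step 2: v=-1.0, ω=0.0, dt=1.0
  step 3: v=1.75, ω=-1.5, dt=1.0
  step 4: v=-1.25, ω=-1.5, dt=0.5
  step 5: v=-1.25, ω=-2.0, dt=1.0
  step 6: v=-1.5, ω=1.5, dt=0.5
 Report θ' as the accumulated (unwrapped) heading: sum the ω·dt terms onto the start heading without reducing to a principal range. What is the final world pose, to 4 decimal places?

step 1: θ'=1.8562 (R=3.5000) → pose (0.3835, -4.9895, 1.8562)
step 2: θ'=1.8562 (straight) → pose (0.6651, -5.9490, 1.8562)
step 3: θ'=0.3562 (R=-1.1667) → pose (1.3777, -4.5271, 0.3562)
step 4: θ'=-0.3938 (R=0.8333) → pose (0.7674, -4.5157, -0.3938)
step 5: θ'=-2.3938 (R=0.6250) → pose (0.5822, -3.4803, -2.3938)
step 6: θ'=-1.6438 (R=-1.0000) → pose (0.8995, -2.8200, -1.6438)

(0.8995, -2.8200, -1.6438)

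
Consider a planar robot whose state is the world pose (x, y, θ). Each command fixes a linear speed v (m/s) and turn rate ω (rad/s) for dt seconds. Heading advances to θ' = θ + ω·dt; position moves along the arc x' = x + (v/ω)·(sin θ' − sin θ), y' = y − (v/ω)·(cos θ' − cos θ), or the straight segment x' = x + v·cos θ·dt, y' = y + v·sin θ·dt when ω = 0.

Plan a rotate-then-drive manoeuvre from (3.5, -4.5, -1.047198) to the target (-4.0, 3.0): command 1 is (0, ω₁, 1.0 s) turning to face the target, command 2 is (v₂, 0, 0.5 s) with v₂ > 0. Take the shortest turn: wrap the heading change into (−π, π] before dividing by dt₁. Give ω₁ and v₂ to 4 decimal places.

ω₁ = -2.8798, v₂ = 21.2132

heading to target = atan2(3−-4.5, -4−3.5) = 2.3562
Δθ = wrap(2.3562 − -1.0472) = -2.8798; ω₁ = Δθ/dt₁ = -2.8798
distance = √((-4−3.5)² + (3−-4.5)²) = 10.6066; v₂ = distance/dt₂ = 21.2132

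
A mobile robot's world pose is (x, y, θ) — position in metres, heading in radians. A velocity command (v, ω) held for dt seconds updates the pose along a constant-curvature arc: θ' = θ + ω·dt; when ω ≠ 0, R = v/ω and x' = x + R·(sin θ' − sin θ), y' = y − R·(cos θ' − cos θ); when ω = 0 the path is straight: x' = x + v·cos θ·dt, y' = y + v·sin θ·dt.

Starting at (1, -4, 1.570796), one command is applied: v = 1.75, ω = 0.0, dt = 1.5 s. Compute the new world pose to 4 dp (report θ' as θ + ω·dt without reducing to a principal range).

(1.0000, -1.3750, 1.5708)

θ' = 1.5708 + 0.0·1.5 = 1.5708
ω = 0 → straight: x' = 1 + 1.75·cos(1.5708)·1.5 = 1.0000
y' = -4 + 1.75·sin(1.5708)·1.5 = -1.3750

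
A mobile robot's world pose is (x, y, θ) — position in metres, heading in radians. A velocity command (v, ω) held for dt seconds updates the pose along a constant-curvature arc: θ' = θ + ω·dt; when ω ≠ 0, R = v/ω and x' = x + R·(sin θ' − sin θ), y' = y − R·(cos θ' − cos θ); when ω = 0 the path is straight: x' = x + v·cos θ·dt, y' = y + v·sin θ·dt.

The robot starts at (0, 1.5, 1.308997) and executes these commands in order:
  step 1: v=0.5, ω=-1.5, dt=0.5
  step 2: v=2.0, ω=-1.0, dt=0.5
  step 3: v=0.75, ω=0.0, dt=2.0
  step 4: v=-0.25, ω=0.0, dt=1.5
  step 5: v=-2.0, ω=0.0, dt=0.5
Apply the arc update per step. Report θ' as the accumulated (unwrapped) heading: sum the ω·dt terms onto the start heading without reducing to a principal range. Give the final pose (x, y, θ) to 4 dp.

(1.2127, 2.0046, 0.0590)

step 1: θ'=0.5590 (R=-0.3333) → pose (0.1452, 1.6963, 0.5590)
step 2: θ'=0.0590 (R=-2.0000) → pose (1.0879, 1.9973, 0.0590)
step 3: θ'=0.0590 (straight) → pose (2.5853, 2.0857, 0.0590)
step 4: θ'=0.0590 (straight) → pose (2.2110, 2.0636, 0.0590)
step 5: θ'=0.0590 (straight) → pose (1.2127, 2.0046, 0.0590)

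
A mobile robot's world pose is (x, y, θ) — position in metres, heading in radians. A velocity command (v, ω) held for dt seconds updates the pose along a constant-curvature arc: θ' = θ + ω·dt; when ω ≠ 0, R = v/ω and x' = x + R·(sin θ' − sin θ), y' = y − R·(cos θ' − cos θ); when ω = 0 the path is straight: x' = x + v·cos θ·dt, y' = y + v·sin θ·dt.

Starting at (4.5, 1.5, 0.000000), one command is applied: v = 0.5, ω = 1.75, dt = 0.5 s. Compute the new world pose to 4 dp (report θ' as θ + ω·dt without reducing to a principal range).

θ' = 0.0000 + 1.75·0.5 = 0.8750
R = v/ω = 0.5/1.75 = 0.2857
x' = 4.5 + 0.2857·(sin 0.8750 − sin 0.0000) = 4.7193
y' = 1.5 − 0.2857·(cos 0.8750 − cos 0.0000) = 1.6026

(4.7193, 1.6026, 0.8750)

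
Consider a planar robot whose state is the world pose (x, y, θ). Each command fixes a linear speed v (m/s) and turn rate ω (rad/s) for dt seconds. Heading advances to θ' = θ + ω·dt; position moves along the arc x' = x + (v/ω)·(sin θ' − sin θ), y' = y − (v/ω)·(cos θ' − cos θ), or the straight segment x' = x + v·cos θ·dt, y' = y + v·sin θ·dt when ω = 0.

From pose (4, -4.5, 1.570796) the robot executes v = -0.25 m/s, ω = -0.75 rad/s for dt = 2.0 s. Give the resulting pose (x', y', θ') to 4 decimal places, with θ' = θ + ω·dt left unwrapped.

θ' = 1.5708 + -0.75·2.0 = 0.0708
R = v/ω = -0.25/-0.75 = 0.3333
x' = 4 + 0.3333·(sin 0.0708 − sin 1.5708) = 3.6902
y' = -4.5 − 0.3333·(cos 0.0708 − cos 1.5708) = -4.8325

(3.6902, -4.8325, 0.0708)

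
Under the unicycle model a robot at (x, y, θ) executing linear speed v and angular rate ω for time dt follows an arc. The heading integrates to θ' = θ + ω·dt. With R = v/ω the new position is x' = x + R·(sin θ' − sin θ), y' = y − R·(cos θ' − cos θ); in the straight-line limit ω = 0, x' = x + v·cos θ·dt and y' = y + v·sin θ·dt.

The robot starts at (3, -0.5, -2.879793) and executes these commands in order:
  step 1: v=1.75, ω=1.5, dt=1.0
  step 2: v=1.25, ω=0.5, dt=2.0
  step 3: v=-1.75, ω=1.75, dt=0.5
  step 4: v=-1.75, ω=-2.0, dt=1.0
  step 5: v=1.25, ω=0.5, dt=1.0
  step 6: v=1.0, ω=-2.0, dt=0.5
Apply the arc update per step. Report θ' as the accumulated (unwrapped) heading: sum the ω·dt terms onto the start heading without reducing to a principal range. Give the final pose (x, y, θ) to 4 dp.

(1.9654, -4.6865, -2.0048)

step 1: θ'=-1.3798 (R=1.1667) → pose (2.1565, -1.8484, -1.3798)
step 2: θ'=-0.3798 (R=2.5000) → pose (3.6842, -3.6956, -0.3798)
step 3: θ'=0.4952 (R=-1.0000) → pose (2.8383, -3.7445, 0.4952)
step 4: θ'=-1.5048 (R=0.8750) → pose (1.5494, -3.0323, -1.5048)
step 5: θ'=-1.0048 (R=2.5000) → pose (1.9338, -4.2081, -1.0048)
step 6: θ'=-2.0048 (R=-0.5000) → pose (1.9654, -4.6865, -2.0048)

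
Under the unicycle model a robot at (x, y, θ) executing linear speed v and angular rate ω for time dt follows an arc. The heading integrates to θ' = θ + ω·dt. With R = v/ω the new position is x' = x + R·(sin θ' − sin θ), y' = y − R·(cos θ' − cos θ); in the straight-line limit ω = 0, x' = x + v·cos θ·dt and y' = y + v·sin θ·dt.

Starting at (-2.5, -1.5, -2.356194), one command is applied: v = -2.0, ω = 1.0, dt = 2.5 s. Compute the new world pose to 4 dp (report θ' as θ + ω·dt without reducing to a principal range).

(-4.2008, 1.8936, 0.1438)

θ' = -2.3562 + 1.0·2.5 = 0.1438
R = v/ω = -2.0/1.0 = -2.0000
x' = -2.5 + -2.0000·(sin 0.1438 − sin -2.3562) = -4.2008
y' = -1.5 − -2.0000·(cos 0.1438 − cos -2.3562) = 1.8936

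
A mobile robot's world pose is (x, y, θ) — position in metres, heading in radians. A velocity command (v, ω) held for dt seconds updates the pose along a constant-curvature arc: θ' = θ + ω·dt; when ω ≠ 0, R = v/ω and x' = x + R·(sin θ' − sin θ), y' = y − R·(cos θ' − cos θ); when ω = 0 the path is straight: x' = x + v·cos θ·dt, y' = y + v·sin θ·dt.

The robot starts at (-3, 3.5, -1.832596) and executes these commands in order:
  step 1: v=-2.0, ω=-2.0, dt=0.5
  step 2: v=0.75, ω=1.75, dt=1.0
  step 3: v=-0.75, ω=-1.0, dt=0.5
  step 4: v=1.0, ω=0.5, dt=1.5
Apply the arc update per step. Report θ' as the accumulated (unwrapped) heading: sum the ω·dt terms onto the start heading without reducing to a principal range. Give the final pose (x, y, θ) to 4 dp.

(-2.1534, 2.5756, -0.8326)

step 1: θ'=-2.8326 (R=1.0000) → pose (-2.3382, 4.1938, -2.8326)
step 2: θ'=-1.0826 (R=0.4286) → pose (-2.5864, 3.5845, -1.0826)
step 3: θ'=-1.5826 (R=0.7500) → pose (-2.6739, 3.9452, -1.5826)
step 4: θ'=-0.8326 (R=2.0000) → pose (-2.1534, 2.5756, -0.8326)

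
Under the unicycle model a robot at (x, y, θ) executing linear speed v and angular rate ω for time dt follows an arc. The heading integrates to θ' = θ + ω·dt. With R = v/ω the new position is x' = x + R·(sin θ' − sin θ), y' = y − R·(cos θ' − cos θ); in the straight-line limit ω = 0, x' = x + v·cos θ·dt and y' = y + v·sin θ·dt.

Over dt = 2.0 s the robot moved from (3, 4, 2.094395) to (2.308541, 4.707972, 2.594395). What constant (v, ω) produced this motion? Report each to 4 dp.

v = 0.5000, ω = 0.2500

Δθ = 2.594395 − 2.094395 = 0.500000
ω = Δθ/dt = 0.500000/2.0 = 0.2500
R = −Δy/(cos θ' − cos θ) = 2.0000
v = R·ω = 2.0000·0.2500 = 0.5000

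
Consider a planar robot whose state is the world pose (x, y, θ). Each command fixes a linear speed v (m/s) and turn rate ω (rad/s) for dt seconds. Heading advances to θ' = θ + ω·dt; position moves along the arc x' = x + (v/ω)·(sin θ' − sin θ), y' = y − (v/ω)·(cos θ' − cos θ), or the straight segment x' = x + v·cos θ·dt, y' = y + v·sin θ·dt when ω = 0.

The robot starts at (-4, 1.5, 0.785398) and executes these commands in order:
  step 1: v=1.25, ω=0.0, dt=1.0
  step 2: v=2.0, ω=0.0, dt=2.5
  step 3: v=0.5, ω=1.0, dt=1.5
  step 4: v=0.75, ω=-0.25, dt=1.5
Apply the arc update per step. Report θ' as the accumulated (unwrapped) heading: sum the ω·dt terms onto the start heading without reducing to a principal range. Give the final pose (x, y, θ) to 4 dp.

(-0.1191, 7.5672, 1.9104)

step 1: θ'=0.7854 (straight) → pose (-3.1161, 2.3839, 0.7854)
step 2: θ'=0.7854 (straight) → pose (0.4194, 5.9194, 0.7854)
step 3: θ'=2.2854 (R=0.5000) → pose (0.4435, 6.6006, 2.2854)
step 4: θ'=1.9104 (R=-3.0000) → pose (-0.1191, 7.5672, 1.9104)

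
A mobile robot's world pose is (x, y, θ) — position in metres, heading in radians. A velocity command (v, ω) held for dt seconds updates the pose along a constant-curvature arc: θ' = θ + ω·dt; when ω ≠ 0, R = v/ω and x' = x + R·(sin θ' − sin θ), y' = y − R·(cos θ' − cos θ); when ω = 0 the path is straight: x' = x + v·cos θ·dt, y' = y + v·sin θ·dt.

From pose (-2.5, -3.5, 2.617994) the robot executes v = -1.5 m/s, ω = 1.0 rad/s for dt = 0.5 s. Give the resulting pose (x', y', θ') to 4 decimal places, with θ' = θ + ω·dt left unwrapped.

θ' = 2.6180 + 1.0·0.5 = 3.1180
R = v/ω = -1.5/1.0 = -1.5000
x' = -2.5 + -1.5000·(sin 3.1180 − sin 2.6180) = -1.7854
y' = -3.5 − -1.5000·(cos 3.1180 − cos 2.6180) = -3.7005

(-1.7854, -3.7005, 3.1180)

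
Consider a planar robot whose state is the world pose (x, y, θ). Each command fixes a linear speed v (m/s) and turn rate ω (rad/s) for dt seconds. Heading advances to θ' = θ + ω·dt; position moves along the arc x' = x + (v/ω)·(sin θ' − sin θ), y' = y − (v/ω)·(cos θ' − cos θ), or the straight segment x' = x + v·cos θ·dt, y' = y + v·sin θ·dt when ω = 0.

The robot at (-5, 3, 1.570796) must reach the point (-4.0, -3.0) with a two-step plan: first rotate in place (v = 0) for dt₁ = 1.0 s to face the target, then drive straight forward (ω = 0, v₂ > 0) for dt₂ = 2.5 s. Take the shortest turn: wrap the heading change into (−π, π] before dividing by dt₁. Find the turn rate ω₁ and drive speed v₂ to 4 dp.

heading to target = atan2(-3−3, -4−-5) = -1.4056
Δθ = wrap(-1.4056 − 1.5708) = -2.9764; ω₁ = Δθ/dt₁ = -2.9764
distance = √((-4−-5)² + (-3−3)²) = 6.0828; v₂ = distance/dt₂ = 2.4331

ω₁ = -2.9764, v₂ = 2.4331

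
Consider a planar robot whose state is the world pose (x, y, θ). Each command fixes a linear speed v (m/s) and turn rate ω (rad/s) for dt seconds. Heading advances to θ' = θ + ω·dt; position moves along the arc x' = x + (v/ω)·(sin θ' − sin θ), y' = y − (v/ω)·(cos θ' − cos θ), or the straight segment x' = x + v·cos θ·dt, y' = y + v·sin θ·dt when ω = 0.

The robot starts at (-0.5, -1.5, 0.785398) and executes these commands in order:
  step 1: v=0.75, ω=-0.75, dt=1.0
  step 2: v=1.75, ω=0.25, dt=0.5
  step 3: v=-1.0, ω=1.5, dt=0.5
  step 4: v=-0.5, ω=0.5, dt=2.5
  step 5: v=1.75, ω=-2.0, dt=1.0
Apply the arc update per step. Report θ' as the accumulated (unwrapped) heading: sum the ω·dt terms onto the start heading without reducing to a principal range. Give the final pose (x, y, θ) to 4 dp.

(1.1680, -1.1906, 0.1604)

step 1: θ'=0.0354 (R=-1.0000) → pose (0.1717, -1.2077, 0.0354)
step 2: θ'=0.1604 (R=7.0000) → pose (1.0420, -1.1223, 0.1604)
step 3: θ'=0.9104 (R=-0.6667) → pose (0.6219, -1.3714, 0.9104)
step 4: θ'=2.1604 (R=-1.0000) → pose (0.5805, -2.5409, 2.1604)
step 5: θ'=0.1604 (R=-0.8750) → pose (1.1680, -1.1906, 0.1604)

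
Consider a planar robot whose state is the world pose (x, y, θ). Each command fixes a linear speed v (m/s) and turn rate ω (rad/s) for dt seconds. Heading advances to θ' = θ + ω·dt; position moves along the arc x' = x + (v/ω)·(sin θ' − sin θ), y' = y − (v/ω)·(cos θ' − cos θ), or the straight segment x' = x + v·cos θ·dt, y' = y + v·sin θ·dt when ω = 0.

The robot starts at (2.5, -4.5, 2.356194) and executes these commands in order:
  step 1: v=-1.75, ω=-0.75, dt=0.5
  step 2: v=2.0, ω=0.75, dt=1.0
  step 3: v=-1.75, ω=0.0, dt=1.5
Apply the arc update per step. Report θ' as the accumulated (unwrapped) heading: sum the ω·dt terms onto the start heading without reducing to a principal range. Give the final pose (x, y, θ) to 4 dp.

(4.0154, -4.8850, 2.7312)

step 1: θ'=1.9812 (R=2.3333) → pose (2.9897, -5.2190, 1.9812)
step 2: θ'=2.7312 (R=2.6667) → pose (1.6084, -3.8377, 2.7312)
step 3: θ'=2.7312 (straight) → pose (4.0154, -4.8850, 2.7312)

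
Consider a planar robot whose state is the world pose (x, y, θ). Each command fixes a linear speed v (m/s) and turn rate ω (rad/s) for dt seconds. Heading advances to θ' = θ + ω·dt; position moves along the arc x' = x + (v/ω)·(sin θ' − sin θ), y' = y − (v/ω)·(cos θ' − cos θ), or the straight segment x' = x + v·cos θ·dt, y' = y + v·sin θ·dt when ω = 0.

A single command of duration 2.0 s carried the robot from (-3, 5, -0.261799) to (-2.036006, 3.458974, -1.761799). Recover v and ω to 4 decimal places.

v = 1.0000, ω = -0.7500

Δθ = -1.761799 − -0.261799 = -1.500000
ω = Δθ/dt = -1.500000/2.0 = -0.7500
R = −Δy/(cos θ' − cos θ) = -1.3333
v = R·ω = -1.3333·-0.7500 = 1.0000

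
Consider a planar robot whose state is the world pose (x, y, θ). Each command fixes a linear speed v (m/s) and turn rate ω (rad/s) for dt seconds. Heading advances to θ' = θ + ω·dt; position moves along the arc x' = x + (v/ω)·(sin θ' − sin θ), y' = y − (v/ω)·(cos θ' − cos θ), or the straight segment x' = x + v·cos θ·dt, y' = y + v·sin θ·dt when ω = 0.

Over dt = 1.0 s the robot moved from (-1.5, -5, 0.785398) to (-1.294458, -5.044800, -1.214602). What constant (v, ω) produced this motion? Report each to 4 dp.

Δθ = -1.214602 − 0.785398 = -2.000000
ω = Δθ/dt = -2.000000/1.0 = -2.0000
R = Δx/(sin θ' − sin θ) = -0.1250
v = R·ω = -0.1250·-2.0000 = 0.2500

v = 0.2500, ω = -2.0000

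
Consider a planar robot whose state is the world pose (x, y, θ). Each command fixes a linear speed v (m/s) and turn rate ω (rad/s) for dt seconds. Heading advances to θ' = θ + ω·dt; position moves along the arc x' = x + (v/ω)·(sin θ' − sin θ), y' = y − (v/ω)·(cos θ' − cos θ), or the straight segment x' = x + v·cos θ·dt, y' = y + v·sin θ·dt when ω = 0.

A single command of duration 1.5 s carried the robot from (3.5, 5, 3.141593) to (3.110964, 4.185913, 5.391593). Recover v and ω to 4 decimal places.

Δθ = 5.391593 − 3.141593 = 2.250000
ω = Δθ/dt = 2.250000/1.5 = 1.5000
R = −Δy/(cos θ' − cos θ) = 0.5000
v = R·ω = 0.5000·1.5000 = 0.7500

v = 0.7500, ω = 1.5000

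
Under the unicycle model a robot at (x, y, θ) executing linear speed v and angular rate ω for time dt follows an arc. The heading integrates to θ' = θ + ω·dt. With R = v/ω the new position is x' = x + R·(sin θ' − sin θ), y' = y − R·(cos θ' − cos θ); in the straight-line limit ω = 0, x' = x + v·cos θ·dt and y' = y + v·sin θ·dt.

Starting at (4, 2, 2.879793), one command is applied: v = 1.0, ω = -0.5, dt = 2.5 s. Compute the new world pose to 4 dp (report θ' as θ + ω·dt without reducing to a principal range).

(2.5211, 3.8139, 1.6298)

θ' = 2.8798 + -0.5·2.5 = 1.6298
R = v/ω = 1.0/-0.5 = -2.0000
x' = 4 + -2.0000·(sin 1.6298 − sin 2.8798) = 2.5211
y' = 2 − -2.0000·(cos 1.6298 − cos 2.8798) = 3.8139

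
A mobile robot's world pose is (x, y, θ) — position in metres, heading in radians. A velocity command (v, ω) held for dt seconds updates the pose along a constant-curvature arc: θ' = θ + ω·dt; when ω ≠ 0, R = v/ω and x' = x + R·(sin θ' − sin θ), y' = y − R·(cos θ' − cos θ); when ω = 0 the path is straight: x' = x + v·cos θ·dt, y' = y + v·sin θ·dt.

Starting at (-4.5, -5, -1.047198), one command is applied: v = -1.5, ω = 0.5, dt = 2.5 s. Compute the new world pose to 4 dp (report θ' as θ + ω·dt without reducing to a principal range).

(-7.7023, -3.5615, 0.2028)

θ' = -1.0472 + 0.5·2.5 = 0.2028
R = v/ω = -1.5/0.5 = -3.0000
x' = -4.5 + -3.0000·(sin 0.2028 − sin -1.0472) = -7.7023
y' = -5 − -3.0000·(cos 0.2028 − cos -1.0472) = -3.5615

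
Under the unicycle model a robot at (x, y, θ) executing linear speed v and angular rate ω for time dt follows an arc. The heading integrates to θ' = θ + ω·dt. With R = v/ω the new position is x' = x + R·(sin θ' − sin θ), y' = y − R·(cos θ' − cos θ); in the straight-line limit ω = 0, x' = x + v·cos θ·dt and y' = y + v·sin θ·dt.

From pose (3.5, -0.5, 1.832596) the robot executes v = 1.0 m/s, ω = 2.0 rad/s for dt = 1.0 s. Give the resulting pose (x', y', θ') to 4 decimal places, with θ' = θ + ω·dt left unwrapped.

(2.6984, -0.2441, 3.8326)

θ' = 1.8326 + 2.0·1.0 = 3.8326
R = v/ω = 1.0/2.0 = 0.5000
x' = 3.5 + 0.5000·(sin 3.8326 − sin 1.8326) = 2.6984
y' = -0.5 − 0.5000·(cos 3.8326 − cos 1.8326) = -0.2441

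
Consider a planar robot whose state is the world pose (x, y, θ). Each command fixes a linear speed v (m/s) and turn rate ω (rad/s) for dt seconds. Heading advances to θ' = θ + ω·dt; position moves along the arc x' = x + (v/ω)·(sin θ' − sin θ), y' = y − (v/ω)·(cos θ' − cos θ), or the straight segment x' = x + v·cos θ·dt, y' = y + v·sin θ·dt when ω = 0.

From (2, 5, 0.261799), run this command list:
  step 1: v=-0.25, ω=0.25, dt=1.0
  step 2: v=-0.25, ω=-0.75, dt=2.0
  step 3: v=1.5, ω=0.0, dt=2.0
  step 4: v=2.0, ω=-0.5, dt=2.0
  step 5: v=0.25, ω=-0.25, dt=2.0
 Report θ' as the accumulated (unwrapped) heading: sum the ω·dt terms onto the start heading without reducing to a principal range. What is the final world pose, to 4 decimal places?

step 1: θ'=0.5118 (R=-1.0000) → pose (1.7691, 4.9059, 0.5118)
step 2: θ'=-0.9882 (R=0.3333) → pose (1.3275, 5.0132, -0.9882)
step 3: θ'=-0.9882 (straight) → pose (2.9781, 2.5081, -0.9882)
step 4: θ'=-1.9882 (R=-4.0000) → pose (3.2945, -1.3143, -1.9882)
step 5: θ'=-2.4882 (R=-1.0000) → pose (2.9882, -1.7029, -2.4882)

(2.9882, -1.7029, -2.4882)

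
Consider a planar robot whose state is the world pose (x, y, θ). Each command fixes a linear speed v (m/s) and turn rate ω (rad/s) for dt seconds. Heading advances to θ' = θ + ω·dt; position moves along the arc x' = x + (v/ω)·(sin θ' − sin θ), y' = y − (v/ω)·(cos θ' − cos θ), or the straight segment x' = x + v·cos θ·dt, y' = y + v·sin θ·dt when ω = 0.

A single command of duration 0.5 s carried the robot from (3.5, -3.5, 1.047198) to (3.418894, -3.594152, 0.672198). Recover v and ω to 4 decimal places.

Δθ = 0.672198 − 1.047198 = -0.375000
ω = Δθ/dt = -0.375000/0.5 = -0.7500
R = −Δy/(cos θ' − cos θ) = 0.3333
v = R·ω = 0.3333·-0.7500 = -0.2500

v = -0.2500, ω = -0.7500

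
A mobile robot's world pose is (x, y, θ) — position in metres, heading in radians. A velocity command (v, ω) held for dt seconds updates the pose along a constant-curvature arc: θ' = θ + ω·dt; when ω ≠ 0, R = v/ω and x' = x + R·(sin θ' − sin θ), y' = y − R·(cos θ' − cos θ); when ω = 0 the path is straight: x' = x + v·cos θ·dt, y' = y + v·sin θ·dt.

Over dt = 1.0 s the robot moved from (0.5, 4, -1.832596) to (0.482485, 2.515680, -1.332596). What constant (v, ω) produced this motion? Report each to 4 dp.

Δθ = -1.332596 − -1.832596 = 0.500000
ω = Δθ/dt = 0.500000/1.0 = 0.5000
R = −Δy/(cos θ' − cos θ) = 3.0000
v = R·ω = 3.0000·0.5000 = 1.5000

v = 1.5000, ω = 0.5000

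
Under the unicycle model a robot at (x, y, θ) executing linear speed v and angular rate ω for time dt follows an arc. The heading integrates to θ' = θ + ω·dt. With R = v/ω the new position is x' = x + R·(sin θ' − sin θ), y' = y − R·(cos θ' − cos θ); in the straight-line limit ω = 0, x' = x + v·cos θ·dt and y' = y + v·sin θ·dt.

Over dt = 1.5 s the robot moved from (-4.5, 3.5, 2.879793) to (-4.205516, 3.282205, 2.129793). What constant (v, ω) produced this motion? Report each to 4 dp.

Δθ = 2.129793 − 2.879793 = -0.750000
ω = Δθ/dt = -0.750000/1.5 = -0.5000
R = Δx/(sin θ' − sin θ) = 0.5000
v = R·ω = 0.5000·-0.5000 = -0.2500

v = -0.2500, ω = -0.5000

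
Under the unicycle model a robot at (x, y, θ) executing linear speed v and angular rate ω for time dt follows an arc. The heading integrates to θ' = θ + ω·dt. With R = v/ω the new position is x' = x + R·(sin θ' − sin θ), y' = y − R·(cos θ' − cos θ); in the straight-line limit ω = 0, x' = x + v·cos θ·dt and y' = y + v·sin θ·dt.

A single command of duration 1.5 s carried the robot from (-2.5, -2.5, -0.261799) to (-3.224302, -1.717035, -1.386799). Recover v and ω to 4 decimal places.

v = -0.7500, ω = -0.7500

Δθ = -1.386799 − -0.261799 = -1.125000
ω = Δθ/dt = -1.125000/1.5 = -0.7500
R = −Δy/(cos θ' − cos θ) = 1.0000
v = R·ω = 1.0000·-0.7500 = -0.7500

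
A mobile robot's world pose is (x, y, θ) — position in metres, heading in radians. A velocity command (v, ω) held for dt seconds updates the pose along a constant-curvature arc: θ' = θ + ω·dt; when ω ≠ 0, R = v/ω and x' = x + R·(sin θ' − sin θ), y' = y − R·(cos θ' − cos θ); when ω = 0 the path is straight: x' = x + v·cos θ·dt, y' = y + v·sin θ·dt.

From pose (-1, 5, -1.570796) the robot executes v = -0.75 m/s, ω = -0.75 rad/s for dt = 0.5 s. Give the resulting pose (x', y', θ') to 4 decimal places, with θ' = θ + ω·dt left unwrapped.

θ' = -1.5708 + -0.75·0.5 = -1.9458
R = v/ω = -0.75/-0.75 = 1.0000
x' = -1 + 1.0000·(sin -1.9458 − sin -1.5708) = -0.9305
y' = 5 − 1.0000·(cos -1.9458 − cos -1.5708) = 5.3663

(-0.9305, 5.3663, -1.9458)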